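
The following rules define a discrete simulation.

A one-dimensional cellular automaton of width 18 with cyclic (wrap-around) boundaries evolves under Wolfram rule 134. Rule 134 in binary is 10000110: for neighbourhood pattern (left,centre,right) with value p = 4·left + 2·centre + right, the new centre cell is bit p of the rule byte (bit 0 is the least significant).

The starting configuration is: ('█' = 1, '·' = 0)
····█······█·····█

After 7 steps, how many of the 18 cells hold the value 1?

6

[0] ····█······█·····█
[1] ···██·····██····██
[2] ··█······█·····█··
[3] ·██·····██····██··
[4] █······█·····█····
[5] █·····██····██···█
[6] ·····█·····█····█·
[7] ····██····██···██·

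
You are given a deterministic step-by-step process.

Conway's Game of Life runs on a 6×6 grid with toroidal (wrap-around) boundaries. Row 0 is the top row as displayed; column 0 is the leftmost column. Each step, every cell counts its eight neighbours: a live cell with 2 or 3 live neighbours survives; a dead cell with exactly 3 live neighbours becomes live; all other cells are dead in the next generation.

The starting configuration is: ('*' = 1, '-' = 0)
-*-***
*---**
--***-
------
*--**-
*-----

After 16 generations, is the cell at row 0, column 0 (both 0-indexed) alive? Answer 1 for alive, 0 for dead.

t=0: -*-***
*---**
--***-
------
*--**-
*-----
t=1: -*-*--
**----
---**-
--*--*
-----*
***---
t=2: ------
**-**-
******
---*-*
--*--*
***---
t=3: ---*-*
------
------
------
--****
***---
t=4: ***---
------
------
---**-
*-****
**----
t=5: *-*---
-*----
------
--*---
*-*---
----*-
t=6: -*----
-*----
------
-*----
-*-*--
---*-*
t=7: *-*---
------
------
--*---
*---*-
*---*-
t=8: -*---*
------
------
------
-*-*--
*--*--
t=9: *-----
------
------
------
--*---
**--*-
t=10: **---*
------
------
------
-*----
**---*
t=11: -*---*
*-----
------
------
-*----
--*--*
t=12: -*---*
*-----
------
------
------
-**---
t=13: -**---
*-----
------
------
------
***---
t=14: --*---
-*----
------
------
-*----
*-*---
t=15: --*---
------
------
------
-*----
--*---
t=16: ------
------
------
------
------
-**---

0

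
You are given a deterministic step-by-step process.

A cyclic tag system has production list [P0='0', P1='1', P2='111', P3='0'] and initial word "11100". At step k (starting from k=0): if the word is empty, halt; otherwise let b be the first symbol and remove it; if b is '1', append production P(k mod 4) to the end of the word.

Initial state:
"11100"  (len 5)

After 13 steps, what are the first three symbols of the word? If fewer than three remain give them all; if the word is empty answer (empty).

001

step 0: "11100"  (len 5)
step 1: "11000"  (len 5)
step 2: "10001"  (len 5)
step 3: "0001111"  (len 7)
step 4: "001111"  (len 6)
step 5: "01111"  (len 5)
step 6: "1111"  (len 4)
step 7: "111111"  (len 6)
step 8: "111110"  (len 6)
step 9: "111100"  (len 6)
step 10: "111001"  (len 6)
step 11: "11001111"  (len 8)
step 12: "10011110"  (len 8)
step 13: "00111100"  (len 8)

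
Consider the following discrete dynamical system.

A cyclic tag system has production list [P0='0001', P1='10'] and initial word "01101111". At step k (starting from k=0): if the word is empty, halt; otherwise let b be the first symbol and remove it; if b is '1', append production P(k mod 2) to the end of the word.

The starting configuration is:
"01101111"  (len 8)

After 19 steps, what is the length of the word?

19

0) "01101111"  (len 8)
1) "1101111"  (len 7)
2) "10111110"  (len 8)
3) "01111100001"  (len 11)
4) "1111100001"  (len 10)
5) "1111000010001"  (len 13)
6) "11100001000110"  (len 14)
7) "11000010001100001"  (len 17)
8) "100001000110000110"  (len 18)
9) "000010001100001100001"  (len 21)
10) "00010001100001100001"  (len 20)
11) "0010001100001100001"  (len 19)
12) "010001100001100001"  (len 18)
13) "10001100001100001"  (len 17)
14) "000110000110000110"  (len 18)
15) "00110000110000110"  (len 17)
16) "0110000110000110"  (len 16)
17) "110000110000110"  (len 15)
18) "1000011000011010"  (len 16)
19) "0000110000110100001"  (len 19)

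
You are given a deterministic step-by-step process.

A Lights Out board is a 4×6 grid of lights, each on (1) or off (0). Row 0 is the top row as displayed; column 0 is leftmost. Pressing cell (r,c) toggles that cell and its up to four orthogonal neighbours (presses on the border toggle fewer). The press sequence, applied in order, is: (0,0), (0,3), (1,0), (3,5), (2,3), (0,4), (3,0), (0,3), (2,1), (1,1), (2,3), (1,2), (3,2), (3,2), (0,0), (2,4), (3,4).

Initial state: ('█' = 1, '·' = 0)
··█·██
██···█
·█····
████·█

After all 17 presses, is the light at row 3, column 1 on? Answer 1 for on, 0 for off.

1

[0] ··█·██
██···█
·█····
████·█
[1] ███·██
·█···█
·█····
████·█
[2] ██·█·█
·█·█·█
·█····
████·█
[3] ·█·█·█
█··█·█
██····
████·█
[4] ·█·█·█
█··█·█
██···█
█████·
[5] ·█·█·█
█····█
██████
███·█·
[6] ·█··█·
█···██
██████
███·█·
[7] ·█··█·
█···██
·█████
··█·█·
[8] ·███··
█··███
·█████
··█·█·
[9] ·███··
██·███
█··███
·██·█·
[10] ··██··
··████
██·███
·██·█·
[11] ··██··
··█·██
███··█
·████·
[12] ···█··
·█·███
██···█
·████·
[13] ···█··
·█·███
███··█
····█·
[14] ···█··
·█·███
██···█
·████·
[15] ██·█··
██·███
██···█
·████·
[16] ██·█··
██·█·█
██·██·
·███··
[17] ██·█··
██·█·█
██·█··
·██·██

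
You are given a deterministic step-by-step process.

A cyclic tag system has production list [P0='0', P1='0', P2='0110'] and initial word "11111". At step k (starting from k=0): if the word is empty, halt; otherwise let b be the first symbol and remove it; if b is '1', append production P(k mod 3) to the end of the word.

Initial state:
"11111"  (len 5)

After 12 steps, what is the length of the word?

k=0  "11111"  (len 5)
k=1  "11110"  (len 5)
k=2  "11100"  (len 5)
k=3  "11000110"  (len 8)
k=4  "10001100"  (len 8)
k=5  "00011000"  (len 8)
k=6  "0011000"  (len 7)
k=7  "011000"  (len 6)
k=8  "11000"  (len 5)
k=9  "10000110"  (len 8)
k=10  "00001100"  (len 8)
k=11  "0001100"  (len 7)
k=12  "001100"  (len 6)

6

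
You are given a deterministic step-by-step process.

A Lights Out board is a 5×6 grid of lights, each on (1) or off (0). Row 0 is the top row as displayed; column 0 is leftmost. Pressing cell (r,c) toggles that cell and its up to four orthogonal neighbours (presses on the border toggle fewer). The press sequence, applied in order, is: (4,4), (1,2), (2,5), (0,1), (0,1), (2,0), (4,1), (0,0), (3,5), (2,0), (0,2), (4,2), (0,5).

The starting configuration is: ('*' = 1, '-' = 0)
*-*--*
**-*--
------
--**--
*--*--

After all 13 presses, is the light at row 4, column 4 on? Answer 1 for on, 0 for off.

0) *-*--*
**-*--
------
--**--
*--*--
1) *-*--*
**-*--
------
--***-
*---**
2) *----*
*-*---
--*---
--***-
*---**
3) *----*
*-*--*
--*-**
--****
*---**
4) -**--*
***--*
--*-**
--****
*---**
5) *----*
*-*--*
--*-**
--****
*---**
6) *----*
--*--*
***-**
*-****
*---**
7) *----*
--*--*
***-**
******
-**-**
8) -*---*
*-*--*
***-**
******
-**-**
9) -*---*
*-*--*
***-*-
****--
-**-*-
10) -*---*
--*--*
--*-*-
-***--
-**-*-
11) --**-*
-----*
--*-*-
-***--
-**-*-
12) --**-*
-----*
--*-*-
-*-*--
---**-
13) --***-
------
--*-*-
-*-*--
---**-

1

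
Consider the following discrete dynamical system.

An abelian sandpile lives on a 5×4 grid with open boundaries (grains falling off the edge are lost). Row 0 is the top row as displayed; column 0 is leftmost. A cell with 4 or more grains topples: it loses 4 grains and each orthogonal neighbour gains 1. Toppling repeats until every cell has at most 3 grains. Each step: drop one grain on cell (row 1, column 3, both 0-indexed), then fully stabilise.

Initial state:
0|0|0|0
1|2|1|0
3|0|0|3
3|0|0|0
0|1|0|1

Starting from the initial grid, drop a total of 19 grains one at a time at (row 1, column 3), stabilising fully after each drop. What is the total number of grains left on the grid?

25

t=0: 0|0|0|0
1|2|1|0
3|0|0|3
3|0|0|0
0|1|0|1
t=1: 0|0|0|0
1|2|1|1
3|0|0|3
3|0|0|0
0|1|0|1
t=2: 0|0|0|0
1|2|1|2
3|0|0|3
3|0|0|0
0|1|0|1
t=3: 0|0|0|0
1|2|1|3
3|0|0|3
3|0|0|0
0|1|0|1
t=4: 0|0|0|1
1|2|2|1
3|0|1|0
3|0|0|1
0|1|0|1
t=5: 0|0|0|1
1|2|2|2
3|0|1|0
3|0|0|1
0|1|0|1
t=6: 0|0|0|1
1|2|2|3
3|0|1|0
3|0|0|1
0|1|0|1
t=7: 0|0|0|2
1|2|3|0
3|0|1|1
3|0|0|1
0|1|0|1
t=8: 0|0|0|2
1|2|3|1
3|0|1|1
3|0|0|1
0|1|0|1
t=9: 0|0|0|2
1|2|3|2
3|0|1|1
3|0|0|1
0|1|0|1
t=10: 0|0|0|2
1|2|3|3
3|0|1|1
3|0|0|1
0|1|0|1
t=11: 0|0|1|3
1|3|0|1
3|0|2|2
3|0|0|1
0|1|0|1
t=12: 0|0|1|3
1|3|0|2
3|0|2|2
3|0|0|1
0|1|0|1
t=13: 0|0|1|3
1|3|0|3
3|0|2|2
3|0|0|1
0|1|0|1
t=14: 0|0|2|0
1|3|1|1
3|0|2|3
3|0|0|1
0|1|0|1
t=15: 0|0|2|0
1|3|1|2
3|0|2|3
3|0|0|1
0|1|0|1
t=16: 0|0|2|0
1|3|1|3
3|0|2|3
3|0|0|1
0|1|0|1
t=17: 0|0|2|1
1|3|2|1
3|0|3|0
3|0|0|2
0|1|0|1
t=18: 0|0|2|1
1|3|2|2
3|0|3|0
3|0|0|2
0|1|0|1
t=19: 0|0|2|1
1|3|2|3
3|0|3|0
3|0|0|2
0|1|0|1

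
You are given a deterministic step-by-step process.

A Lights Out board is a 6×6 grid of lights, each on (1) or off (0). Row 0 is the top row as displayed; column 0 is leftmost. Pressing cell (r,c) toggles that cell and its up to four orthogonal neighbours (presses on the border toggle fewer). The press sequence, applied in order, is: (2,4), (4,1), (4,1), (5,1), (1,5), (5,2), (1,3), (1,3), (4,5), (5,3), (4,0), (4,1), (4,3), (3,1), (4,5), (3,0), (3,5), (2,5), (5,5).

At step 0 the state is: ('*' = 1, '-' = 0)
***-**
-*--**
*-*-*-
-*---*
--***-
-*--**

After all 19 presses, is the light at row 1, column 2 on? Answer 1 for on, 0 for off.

0

k=0  ***-**
-*--**
*-*-*-
-*---*
--***-
-*--**
k=1  ***-**
-*---*
*-**-*
-*--**
--***-
-*--**
k=2  ***-**
-*---*
*-**-*
----**
**-**-
----**
k=3  ***-**
-*---*
*-**-*
-*--**
--***-
-*--**
k=4  ***-**
-*---*
*-**-*
-*--**
-****-
*-*-**
k=5  ***-*-
-*--*-
*-**--
-*--**
-****-
*-*-**
k=6  ***-*-
-*--*-
*-**--
-*--**
-*-**-
**-***
k=7  *****-
-***--
*-*---
-*--**
-*-**-
**-***
k=8  ***-*-
-*--*-
*-**--
-*--**
-*-**-
**-***
k=9  ***-*-
-*--*-
*-**--
-*--*-
-*-*-*
**-**-
k=10  ***-*-
-*--*-
*-**--
-*--*-
-*---*
***---
k=11  ***-*-
-*--*-
*-**--
**--*-
*----*
-**---
k=12  ***-*-
-*--*-
*-**--
*---*-
-**--*
--*---
k=13  ***-*-
-*--*-
*-**--
*--**-
-*-***
--**--
k=14  ***-*-
-*--*-
****--
-****-
---***
--**--
k=15  ***-*-
-*--*-
****--
-*****
---*--
--**-*
k=16  ***-*-
-*--*-
-***--
*-****
*--*--
--**-*
k=17  ***-*-
-*--*-
-***-*
*-**--
*--*-*
--**-*
k=18  ***-*-
-*--**
-****-
*-**-*
*--*-*
--**-*
k=19  ***-*-
-*--**
-****-
*-**-*
*--*--
--***-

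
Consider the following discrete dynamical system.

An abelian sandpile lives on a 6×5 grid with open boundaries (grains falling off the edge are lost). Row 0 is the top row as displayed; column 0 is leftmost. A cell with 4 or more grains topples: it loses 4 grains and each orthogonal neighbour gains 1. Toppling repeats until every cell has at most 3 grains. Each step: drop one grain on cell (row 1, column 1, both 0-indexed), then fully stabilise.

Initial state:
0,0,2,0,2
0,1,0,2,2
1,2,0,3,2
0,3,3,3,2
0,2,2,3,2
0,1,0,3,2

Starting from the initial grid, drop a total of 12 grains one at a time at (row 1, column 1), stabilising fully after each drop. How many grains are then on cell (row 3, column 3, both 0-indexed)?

2

0) 0,0,2,0,2
0,1,0,2,2
1,2,0,3,2
0,3,3,3,2
0,2,2,3,2
0,1,0,3,2
1) 0,0,2,0,2
0,2,0,2,2
1,2,0,3,2
0,3,3,3,2
0,2,2,3,2
0,1,0,3,2
2) 0,0,2,0,2
0,3,0,2,2
1,2,0,3,2
0,3,3,3,2
0,2,2,3,2
0,1,0,3,2
3) 0,1,2,0,2
1,0,1,2,2
1,3,0,3,2
0,3,3,3,2
0,2,2,3,2
0,1,0,3,2
4) 0,1,2,0,2
1,1,1,2,2
1,3,0,3,2
0,3,3,3,2
0,2,2,3,2
0,1,0,3,2
5) 0,1,2,0,2
1,2,1,2,2
1,3,0,3,2
0,3,3,3,2
0,2,2,3,2
0,1,0,3,2
6) 0,1,2,0,2
1,3,1,2,2
1,3,0,3,2
0,3,3,3,2
0,2,2,3,2
0,1,0,3,2
7) 0,2,2,0,2
2,1,2,3,2
2,1,3,0,3
1,2,2,2,3
1,0,1,2,3
0,2,2,0,3
8) 0,2,2,0,2
2,2,2,3,2
2,1,3,0,3
1,2,2,2,3
1,0,1,2,3
0,2,2,0,3
9) 0,2,2,0,2
2,3,2,3,2
2,1,3,0,3
1,2,2,2,3
1,0,1,2,3
0,2,2,0,3
10) 0,3,2,0,2
3,0,3,3,2
2,2,3,0,3
1,2,2,2,3
1,0,1,2,3
0,2,2,0,3
11) 0,3,2,0,2
3,1,3,3,2
2,2,3,0,3
1,2,2,2,3
1,0,1,2,3
0,2,2,0,3
12) 0,3,2,0,2
3,2,3,3,2
2,2,3,0,3
1,2,2,2,3
1,0,1,2,3
0,2,2,0,3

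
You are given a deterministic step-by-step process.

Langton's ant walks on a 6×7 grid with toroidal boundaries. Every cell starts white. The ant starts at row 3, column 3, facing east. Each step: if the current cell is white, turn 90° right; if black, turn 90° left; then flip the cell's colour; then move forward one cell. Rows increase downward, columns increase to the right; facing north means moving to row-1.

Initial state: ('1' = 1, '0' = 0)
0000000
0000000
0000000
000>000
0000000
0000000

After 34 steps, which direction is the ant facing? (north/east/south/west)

0) 0000000
0000000
0000000
000>000
0000000
0000000
1) 0000000
0000000
0000000
0001000
000v000
0000000
2) 0000000
0000000
0000000
0001000
00<1000
0000000
3) 0000000
0000000
0000000
00^1000
0011000
0000000
4) 0000000
0000000
0000000
001>000
0011000
0000000
5) 0000000
0000000
000^000
0010000
0011000
0000000
6) 0000000
0000000
0001>00
0010000
0011000
0000000
7) 0000000
0000000
0001100
0010v00
0011000
0000000
8) 0000000
0000000
0001100
001<100
0011000
0000000
9) 0000000
0000000
000^100
0011100
0011000
0000000
10) 0000000
0000000
00<0100
0011100
0011000
0000000
11) 0000000
00^0000
0010100
0011100
0011000
0000000
12) 0000000
001>000
0010100
0011100
0011000
0000000
13) 0000000
0011000
001v100
0011100
0011000
0000000
14) 0000000
0011000
00<1100
0011100
0011000
0000000
15) 0000000
0011000
0001100
00v1100
0011000
0000000
16) 0000000
0011000
0001100
000>100
0011000
0000000
17) 0000000
0011000
000^100
0000100
0011000
0000000
18) 0000000
0011000
00<0100
0000100
0011000
0000000
19) 0000000
00^1000
0010100
0000100
0011000
0000000
20) 0000000
0<01000
0010100
0000100
0011000
0000000
21) 0^00000
0101000
0010100
0000100
0011000
0000000
22) 01>0000
0101000
0010100
0000100
0011000
0000000
23) 0110000
01v1000
0010100
0000100
0011000
0000000
24) 0110000
0<11000
0010100
0000100
0011000
0000000
25) 0110000
0011000
0v10100
0000100
0011000
0000000
26) 0110000
0011000
<110100
0000100
0011000
0000000
27) 0110000
^011000
1110100
0000100
0011000
0000000
28) 0110000
1>11000
1110100
0000100
0011000
0000000
29) 0110000
1111000
1v10100
0000100
0011000
0000000
30) 0110000
1111000
10>0100
0000100
0011000
0000000
31) 0110000
11^1000
1000100
0000100
0011000
0000000
32) 0110000
1<01000
1000100
0000100
0011000
0000000
33) 0110000
1001000
1v00100
0000100
0011000
0000000
34) 0110000
1001000
<100100
0000100
0011000
0000000

west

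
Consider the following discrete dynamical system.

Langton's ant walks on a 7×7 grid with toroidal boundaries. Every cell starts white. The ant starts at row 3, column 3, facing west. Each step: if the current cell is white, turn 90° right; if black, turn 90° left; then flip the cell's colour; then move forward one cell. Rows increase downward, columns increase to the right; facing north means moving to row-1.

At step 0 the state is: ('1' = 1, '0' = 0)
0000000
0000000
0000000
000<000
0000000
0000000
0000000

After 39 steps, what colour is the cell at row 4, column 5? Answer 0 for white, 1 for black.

0) 0000000
0000000
0000000
000<000
0000000
0000000
0000000
1) 0000000
0000000
000^000
0001000
0000000
0000000
0000000
2) 0000000
0000000
0001>00
0001000
0000000
0000000
0000000
3) 0000000
0000000
0001100
0001v00
0000000
0000000
0000000
4) 0000000
0000000
0001100
000<100
0000000
0000000
0000000
5) 0000000
0000000
0001100
0000100
000v000
0000000
0000000
6) 0000000
0000000
0001100
0000100
00<1000
0000000
0000000
7) 0000000
0000000
0001100
00^0100
0011000
0000000
0000000
8) 0000000
0000000
0001100
001>100
0011000
0000000
0000000
9) 0000000
0000000
0001100
0011100
001v000
0000000
0000000
10) 0000000
0000000
0001100
0011100
0010>00
0000000
0000000
11) 0000000
0000000
0001100
0011100
0010100
0000v00
0000000
12) 0000000
0000000
0001100
0011100
0010100
000<100
0000000
13) 0000000
0000000
0001100
0011100
001^100
0001100
0000000
14) 0000000
0000000
0001100
0011100
0011>00
0001100
0000000
15) 0000000
0000000
0001100
0011^00
0011000
0001100
0000000
16) 0000000
0000000
0001100
001<000
0011000
0001100
0000000
17) 0000000
0000000
0001100
0010000
001v000
0001100
0000000
18) 0000000
0000000
0001100
0010000
0010>00
0001100
0000000
19) 0000000
0000000
0001100
0010000
0010100
0001v00
0000000
20) 0000000
0000000
0001100
0010000
0010100
00010>0
0000000
21) 0000000
0000000
0001100
0010000
0010100
0001010
00000v0
22) 0000000
0000000
0001100
0010000
0010100
0001010
0000<10
23) 0000000
0000000
0001100
0010000
0010100
0001^10
0000110
24) 0000000
0000000
0001100
0010000
0010100
00011>0
0000110
25) 0000000
0000000
0001100
0010000
00101^0
0001100
0000110
26) 0000000
0000000
0001100
0010000
001011>
0001100
0000110
27) 0000000
0000000
0001100
0010000
0010111
000110v
0000110
28) 0000000
0000000
0001100
0010000
0010111
00011<1
0000110
29) 0000000
0000000
0001100
0010000
00101^1
0001111
0000110
30) 0000000
0000000
0001100
0010000
0010<01
0001111
0000110
31) 0000000
0000000
0001100
0010000
0010001
0001v11
0000110
32) 0000000
0000000
0001100
0010000
0010001
00010>1
0000110
33) 0000000
0000000
0001100
0010000
00100^1
0001001
0000110
34) 0000000
0000000
0001100
0010000
001001>
0001001
0000110
35) 0000000
0000000
0001100
001000^
0010010
0001001
0000110
36) 0000000
0000000
0001100
>010001
0010010
0001001
0000110
37) 0000000
0000000
0001100
1010001
v010010
0001001
0000110
38) 0000000
0000000
0001100
1010001
101001<
0001001
0000110
39) 0000000
0000000
0001100
101000^
1010011
0001001
0000110

1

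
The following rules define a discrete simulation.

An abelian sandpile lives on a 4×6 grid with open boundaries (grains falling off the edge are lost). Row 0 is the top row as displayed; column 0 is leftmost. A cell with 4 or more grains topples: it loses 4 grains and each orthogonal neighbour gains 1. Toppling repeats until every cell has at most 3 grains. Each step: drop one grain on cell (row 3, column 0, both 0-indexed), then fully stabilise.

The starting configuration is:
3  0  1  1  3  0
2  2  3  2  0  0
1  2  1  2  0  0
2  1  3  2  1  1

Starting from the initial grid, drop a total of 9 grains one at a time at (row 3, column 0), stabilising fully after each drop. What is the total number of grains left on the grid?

0) 3  0  1  1  3  0
2  2  3  2  0  0
1  2  1  2  0  0
2  1  3  2  1  1
1) 3  0  1  1  3  0
2  2  3  2  0  0
1  2  1  2  0  0
3  1  3  2  1  1
2) 3  0  1  1  3  0
2  2  3  2  0  0
2  2  1  2  0  0
0  2  3  2  1  1
3) 3  0  1  1  3  0
2  2  3  2  0  0
2  2  1  2  0  0
1  2  3  2  1  1
4) 3  0  1  1  3  0
2  2  3  2  0  0
2  2  1  2  0  0
2  2  3  2  1  1
5) 3  0  1  1  3  0
2  2  3  2  0  0
2  2  1  2  0  0
3  2  3  2  1  1
6) 3  0  1  1  3  0
2  2  3  2  0  0
3  2  1  2  0  0
0  3  3  2  1  1
7) 3  0  1  1  3  0
2  2  3  2  0  0
3  2  1  2  0  0
1  3  3  2  1  1
8) 3  0  1  1  3  0
2  2  3  2  0  0
3  2  1  2  0  0
2  3  3  2  1  1
9) 3  0  1  1  3  0
2  2  3  2  0  0
3  2  1  2  0  0
3  3  3  2  1  1

38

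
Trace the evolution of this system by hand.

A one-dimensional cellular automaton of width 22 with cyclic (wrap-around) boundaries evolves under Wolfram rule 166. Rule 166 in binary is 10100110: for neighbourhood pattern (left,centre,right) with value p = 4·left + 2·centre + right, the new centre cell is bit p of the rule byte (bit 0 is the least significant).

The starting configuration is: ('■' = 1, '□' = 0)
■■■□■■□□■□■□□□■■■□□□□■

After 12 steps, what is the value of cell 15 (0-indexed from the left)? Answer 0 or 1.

k=0  ■■■□■■□□■□■□□□■■■□□□□■
k=1  ■■□■□□□■■■■□□■□■□□□□■□
k=2  □□■■□□■□■■□□■■■■□□□■■■
k=3  □■□□□■■■□□□■□■■□□□■□■□
k=4  ■■□□■□■□□□■■■□□□□■■■■□
k=5  □□□■■■■□□■□■□□□□■□■■□■
k=6  □□■□■■□□■■■■□□□■■■□□■■
k=7  □■■■□□□■□■■□□□■□■□□■□□
k=8  ■□■□□□■■■□□□□■■■■□■■□□
k=9  ■■■□□■□■□□□□■□■■□■□□□■
k=10  ■■□□■■■■□□□■■■□□■■□□■□
k=11  □□□■□■■□□□■□■□□■□□□■■■
k=12  □□■■■□□□□■■■■□■■□□■□■□

1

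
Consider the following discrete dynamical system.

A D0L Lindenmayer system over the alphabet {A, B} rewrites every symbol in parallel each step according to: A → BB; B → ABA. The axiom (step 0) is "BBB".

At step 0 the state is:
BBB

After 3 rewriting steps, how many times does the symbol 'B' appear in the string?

0) BBB
1) ABAABAABA
2) BBABABBBBABABBBBABABB
3) ABAABABBABABBABAABAABAABABBABABBABAABAABAABABBABABBABAABA

27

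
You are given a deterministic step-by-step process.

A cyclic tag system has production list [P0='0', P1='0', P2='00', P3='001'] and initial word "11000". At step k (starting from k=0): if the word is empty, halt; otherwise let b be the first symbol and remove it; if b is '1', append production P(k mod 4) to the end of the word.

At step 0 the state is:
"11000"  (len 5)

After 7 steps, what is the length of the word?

0

0) "11000"  (len 5)
1) "10000"  (len 5)
2) "00000"  (len 5)
3) "0000"  (len 4)
4) "000"  (len 3)
5) "00"  (len 2)
6) "0"  (len 1)
7) (halted — word empty)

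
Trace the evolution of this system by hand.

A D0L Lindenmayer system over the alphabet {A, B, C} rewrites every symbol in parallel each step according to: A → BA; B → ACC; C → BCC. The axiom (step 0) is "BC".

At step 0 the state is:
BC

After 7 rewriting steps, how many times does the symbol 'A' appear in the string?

[0] BC
[1] ACCBCC
[2] BABCCBCCACCBCCBCC
[3] ACCBAACCBCCBCCACCBCCBCCBABCCBCCACCBCCBCCACCBCCBCC
[4] BABCCBCCACCBABABCCBCCACCBCCBCCACCBCCBCCBABCCBCCACCBCCBCCAC…BCCBCCBABCCBCCACCBCCBCCACCBCCBCCBABCCBCCACCBCCBCCACCBCCBCC  (len 140)
[5] ACCBAACCBCCBCCACCBCCBCCBABCCBCCACCBAACCBAACCBCCBCCACCBCCBC…BCCBCCBABCCBCCACCBCCBCCACCBCCBCCBABCCBCCACCBCCBCCACCBCCBCC  (len 401)
[6] BABCCBCCACCBABABCCBCCACCBCCBCCACCBCCBCCBABCCBCCACCBCCBCCAC…BCCBCCBABCCBCCACCBCCBCCACCBCCBCCBABCCBCCACCBCCBCCACCBCCBCC  (len 1147)
[7] ACCBAACCBCCBCCACCBCCBCCBABCCBCCACCBAACCBAACCBCCBCCACCBCCBC…BCCBCCBABCCBCCACCBCCBCCACCBCCBCCBABCCBCCACCBCCBCCACCBCCBCC  (len 3282)

457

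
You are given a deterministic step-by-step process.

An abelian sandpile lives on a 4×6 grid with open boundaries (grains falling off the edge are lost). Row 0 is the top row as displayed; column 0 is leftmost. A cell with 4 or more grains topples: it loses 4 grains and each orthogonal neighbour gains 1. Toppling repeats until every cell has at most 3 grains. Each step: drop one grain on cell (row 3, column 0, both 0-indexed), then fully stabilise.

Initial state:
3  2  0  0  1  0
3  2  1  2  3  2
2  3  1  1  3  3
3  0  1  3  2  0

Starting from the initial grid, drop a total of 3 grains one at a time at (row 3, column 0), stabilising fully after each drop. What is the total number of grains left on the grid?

t=0: 3  2  0  0  1  0
3  2  1  2  3  2
2  3  1  1  3  3
3  0  1  3  2  0
t=1: 3  2  0  0  1  0
3  2  1  2  3  2
3  3  1  1  3  3
0  1  1  3  2  0
t=2: 3  2  0  0  1  0
3  2  1  2  3  2
3  3  1  1  3  3
1  1  1  3  2  0
t=3: 3  2  0  0  1  0
3  2  1  2  3  2
3  3  1  1  3  3
2  1  1  3  2  0

42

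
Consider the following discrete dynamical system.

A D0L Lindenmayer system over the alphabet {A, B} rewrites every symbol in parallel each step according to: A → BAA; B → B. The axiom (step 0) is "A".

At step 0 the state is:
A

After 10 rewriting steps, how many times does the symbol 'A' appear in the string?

t=0: A
t=1: BAA
t=2: BBAABAA
t=3: BBBAABAABBAABAA
t=4: BBBBAABAABBAABAABBBAABAABBAABAA
t=5: BBBBBAABAABBAABAABBBAABAABBAABAABBBBAABAABBAABAABBBAABAABBAABAA
t=6: BBBBBBAABAABBAABAABBBAABAABBAABAABBBBAABAABBAABAABBBAABAAB…AABAABBAABAABBBAABAABBAABAABBBBAABAABBAABAABBBAABAABBAABAA  (len 127)
t=7: BBBBBBBAABAABBAABAABBBAABAABBAABAABBBBAABAABBAABAABBBAABAA…AABAABBAABAABBBAABAABBAABAABBBBAABAABBAABAABBBAABAABBAABAA  (len 255)
t=8: BBBBBBBBAABAABBAABAABBBAABAABBAABAABBBBAABAABBAABAABBBAABA…AABAABBAABAABBBAABAABBAABAABBBBAABAABBAABAABBBAABAABBAABAA  (len 511)
t=9: BBBBBBBBBAABAABBAABAABBBAABAABBAABAABBBBAABAABBAABAABBBAAB…AABAABBAABAABBBAABAABBAABAABBBBAABAABBAABAABBBAABAABBAABAA  (len 1023)
t=10: BBBBBBBBBBAABAABBAABAABBBAABAABBAABAABBBBAABAABBAABAABBBAA…AABAABBAABAABBBAABAABBAABAABBBBAABAABBAABAABBBAABAABBAABAA  (len 2047)

1024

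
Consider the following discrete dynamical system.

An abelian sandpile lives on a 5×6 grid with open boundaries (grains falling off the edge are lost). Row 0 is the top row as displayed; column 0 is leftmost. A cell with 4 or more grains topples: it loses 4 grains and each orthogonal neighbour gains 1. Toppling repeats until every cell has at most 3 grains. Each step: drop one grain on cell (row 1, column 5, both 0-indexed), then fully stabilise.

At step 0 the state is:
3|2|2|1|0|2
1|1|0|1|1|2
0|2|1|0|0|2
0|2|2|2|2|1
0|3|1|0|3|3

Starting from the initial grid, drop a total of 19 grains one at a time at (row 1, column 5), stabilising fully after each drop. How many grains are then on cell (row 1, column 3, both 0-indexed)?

t=0: 3|2|2|1|0|2
1|1|0|1|1|2
0|2|1|0|0|2
0|2|2|2|2|1
0|3|1|0|3|3
t=1: 3|2|2|1|0|2
1|1|0|1|1|3
0|2|1|0|0|2
0|2|2|2|2|1
0|3|1|0|3|3
t=2: 3|2|2|1|0|3
1|1|0|1|2|0
0|2|1|0|0|3
0|2|2|2|2|1
0|3|1|0|3|3
t=3: 3|2|2|1|0|3
1|1|0|1|2|1
0|2|1|0|0|3
0|2|2|2|2|1
0|3|1|0|3|3
t=4: 3|2|2|1|0|3
1|1|0|1|2|2
0|2|1|0|0|3
0|2|2|2|2|1
0|3|1|0|3|3
t=5: 3|2|2|1|0|3
1|1|0|1|2|3
0|2|1|0|0|3
0|2|2|2|2|1
0|3|1|0|3|3
t=6: 3|2|2|1|1|0
1|1|0|1|3|2
0|2|1|0|1|0
0|2|2|2|2|2
0|3|1|0|3|3
t=7: 3|2|2|1|1|0
1|1|0|1|3|3
0|2|1|0|1|0
0|2|2|2|2|2
0|3|1|0|3|3
t=8: 3|2|2|1|2|1
1|1|0|2|0|1
0|2|1|0|2|1
0|2|2|2|2|2
0|3|1|0|3|3
t=9: 3|2|2|1|2|1
1|1|0|2|0|2
0|2|1|0|2|1
0|2|2|2|2|2
0|3|1|0|3|3
t=10: 3|2|2|1|2|1
1|1|0|2|0|3
0|2|1|0|2|1
0|2|2|2|2|2
0|3|1|0|3|3
t=11: 3|2|2|1|2|2
1|1|0|2|1|0
0|2|1|0|2|2
0|2|2|2|2|2
0|3|1|0|3|3
t=12: 3|2|2|1|2|2
1|1|0|2|1|1
0|2|1|0|2|2
0|2|2|2|2|2
0|3|1|0|3|3
t=13: 3|2|2|1|2|2
1|1|0|2|1|2
0|2|1|0|2|2
0|2|2|2|2|2
0|3|1|0|3|3
t=14: 3|2|2|1|2|2
1|1|0|2|1|3
0|2|1|0|2|2
0|2|2|2|2|2
0|3|1|0|3|3
t=15: 3|2|2|1|2|3
1|1|0|2|2|0
0|2|1|0|2|3
0|2|2|2|2|2
0|3|1|0|3|3
t=16: 3|2|2|1|2|3
1|1|0|2|2|1
0|2|1|0|2|3
0|2|2|2|2|2
0|3|1|0|3|3
t=17: 3|2|2|1|2|3
1|1|0|2|2|2
0|2|1|0|2|3
0|2|2|2|2|2
0|3|1|0|3|3
t=18: 3|2|2|1|2|3
1|1|0|2|2|3
0|2|1|0|2|3
0|2|2|2|2|2
0|3|1|0|3|3
t=19: 3|2|2|1|3|0
1|1|0|2|3|2
0|2|1|0|3|0
0|2|2|2|2|3
0|3|1|0|3|3

2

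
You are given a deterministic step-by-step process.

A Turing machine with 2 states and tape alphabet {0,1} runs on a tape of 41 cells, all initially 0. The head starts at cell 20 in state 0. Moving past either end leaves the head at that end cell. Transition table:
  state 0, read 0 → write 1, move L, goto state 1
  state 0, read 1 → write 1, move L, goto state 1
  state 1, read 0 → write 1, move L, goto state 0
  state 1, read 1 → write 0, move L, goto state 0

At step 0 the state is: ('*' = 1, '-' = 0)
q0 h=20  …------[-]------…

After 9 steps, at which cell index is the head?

11

step 0: q0 h=20  …------[-]------…
step 1: q1 h=19  …------[-]*-----…
step 2: q0 h=18  …------[-]**----…
step 3: q1 h=17  …------[-]***---…
step 4: q0 h=16  …------[-]****--…
step 5: q1 h=15  …------[-]*****-…
step 6: q0 h=14  …------[-]******…
step 7: q1 h=13  …------[-]******…
step 8: q0 h=12  …------[-]******…
step 9: q1 h=11  …------[-]******…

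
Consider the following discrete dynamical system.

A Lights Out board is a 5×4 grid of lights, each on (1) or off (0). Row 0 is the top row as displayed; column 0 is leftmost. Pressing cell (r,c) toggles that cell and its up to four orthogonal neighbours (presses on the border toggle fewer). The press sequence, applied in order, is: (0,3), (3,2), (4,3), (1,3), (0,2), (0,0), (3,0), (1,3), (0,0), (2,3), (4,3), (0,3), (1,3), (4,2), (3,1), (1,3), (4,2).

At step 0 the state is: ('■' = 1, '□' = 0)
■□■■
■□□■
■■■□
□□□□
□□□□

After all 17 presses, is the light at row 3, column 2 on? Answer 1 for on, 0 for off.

0

[0] ■□■■
■□□■
■■■□
□□□□
□□□□
[1] ■□□□
■□□□
■■■□
□□□□
□□□□
[2] ■□□□
■□□□
■■□□
□■■■
□□■□
[3] ■□□□
■□□□
■■□□
□■■□
□□□■
[4] ■□□■
■□■■
■■□■
□■■□
□□□■
[5] ■■■□
■□□■
■■□■
□■■□
□□□■
[6] □□■□
□□□■
■■□■
□■■□
□□□■
[7] □□■□
□□□■
□■□■
■□■□
■□□■
[8] □□■■
□□■□
□■□□
■□■□
■□□■
[9] ■■■■
■□■□
□■□□
■□■□
■□□■
[10] ■■■■
■□■■
□■■■
■□■■
■□□■
[11] ■■■■
■□■■
□■■■
■□■□
■□■□
[12] ■■□□
■□■□
□■■■
■□■□
■□■□
[13] ■■□■
■□□■
□■■□
■□■□
■□■□
[14] ■■□■
■□□■
□■■□
■□□□
■■□■
[15] ■■□■
■□□■
□□■□
□■■□
■□□■
[16] ■■□□
■□■□
□□■■
□■■□
■□□■
[17] ■■□□
■□■□
□□■■
□■□□
■■■□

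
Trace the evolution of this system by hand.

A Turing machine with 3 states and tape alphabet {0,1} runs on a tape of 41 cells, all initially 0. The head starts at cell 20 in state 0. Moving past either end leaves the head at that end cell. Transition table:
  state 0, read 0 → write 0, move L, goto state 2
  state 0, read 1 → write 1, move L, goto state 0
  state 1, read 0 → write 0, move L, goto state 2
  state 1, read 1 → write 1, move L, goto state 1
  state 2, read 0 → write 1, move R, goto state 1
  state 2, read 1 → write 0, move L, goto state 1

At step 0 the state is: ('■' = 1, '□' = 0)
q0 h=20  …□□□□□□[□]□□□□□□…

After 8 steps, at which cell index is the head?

16

step 0: q0 h=20  …□□□□□□[□]□□□□□□…
step 1: q2 h=19  …□□□□□□[□]□□□□□□…
step 2: q1 h=20  …□□□□□■[□]□□□□□□…
step 3: q2 h=19  …□□□□□□[■]□□□□□□…
step 4: q1 h=18  …□□□□□□[□]□□□□□□…
step 5: q2 h=17  …□□□□□□[□]□□□□□□…
step 6: q1 h=18  …□□□□□■[□]□□□□□□…
step 7: q2 h=17  …□□□□□□[■]□□□□□□…
step 8: q1 h=16  …□□□□□□[□]□□□□□□…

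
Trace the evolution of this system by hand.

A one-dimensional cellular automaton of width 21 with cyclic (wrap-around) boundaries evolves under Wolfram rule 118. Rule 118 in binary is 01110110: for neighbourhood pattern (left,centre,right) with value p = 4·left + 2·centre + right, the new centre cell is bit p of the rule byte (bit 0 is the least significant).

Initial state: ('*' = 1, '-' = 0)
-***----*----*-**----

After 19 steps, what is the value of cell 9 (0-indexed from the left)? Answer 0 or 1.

0

k=0  -***----*----*-**----
k=1  *--**--***--***-**---
k=2  ***-***--***--**-**-*
k=3  --**--***--***-**-**-
k=4  -*-***--***--**-**-**
k=5  ***--***--***-**-**-*
k=6  --***--***--**-**-**-
k=7  -*--***--***-**-**-**
k=8  ****--***--**-**-**-*
k=9  ---***--***-**-**-**-
k=10  --*--***--**-**-**-**
k=11  *****--***-**-**-**-*
k=12  ----***--**-**-**-**-
k=13  ---*--***-**-**-**-**
k=14  *-****--**-**-**-**-*
k=15  **---***-**-**-**-**-
k=16  -**-*--**-**-**-**-**
k=17  *-*****-**-**-**-**-*
k=18  **----**-**-**-**-**-
k=19  -**--*-**-**-**-**-**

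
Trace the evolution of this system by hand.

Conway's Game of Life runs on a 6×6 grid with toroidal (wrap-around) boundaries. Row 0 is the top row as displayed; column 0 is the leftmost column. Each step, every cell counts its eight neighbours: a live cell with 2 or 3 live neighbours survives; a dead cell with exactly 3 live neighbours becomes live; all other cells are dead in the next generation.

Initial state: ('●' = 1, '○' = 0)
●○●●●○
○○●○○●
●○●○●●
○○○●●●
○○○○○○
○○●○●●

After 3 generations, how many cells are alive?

step 0: ●○●●●○
○○●○○●
●○●○●●
○○○●●●
○○○○○○
○○●○●●
step 1: ●○●○○○
○○●○○○
●●●○○○
●○○●○○
○○○○○○
○●●○●●
step 2: ●○●○○●
●○●●○○
●○●●○○
●○●○○○
●●●●●●
●●●●○●
step 3: ○○○○○○
●○○○●○
●○○○○●
○○○○○○
○○○○○○
○○○○○○

4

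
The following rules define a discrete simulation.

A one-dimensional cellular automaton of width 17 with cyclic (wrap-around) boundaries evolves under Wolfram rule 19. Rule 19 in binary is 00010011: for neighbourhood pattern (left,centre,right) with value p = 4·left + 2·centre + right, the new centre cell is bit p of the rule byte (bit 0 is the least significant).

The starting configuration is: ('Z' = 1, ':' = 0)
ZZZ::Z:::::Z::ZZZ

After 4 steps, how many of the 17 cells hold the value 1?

0) ZZZ::Z:::::Z::ZZZ
1) :::ZZ:ZZZZZ:ZZ:::
2) ZZZ:::::::::::ZZZ
3) :::ZZZZZZZZZZZ:::
4) ZZZ:::::::::::ZZZ

6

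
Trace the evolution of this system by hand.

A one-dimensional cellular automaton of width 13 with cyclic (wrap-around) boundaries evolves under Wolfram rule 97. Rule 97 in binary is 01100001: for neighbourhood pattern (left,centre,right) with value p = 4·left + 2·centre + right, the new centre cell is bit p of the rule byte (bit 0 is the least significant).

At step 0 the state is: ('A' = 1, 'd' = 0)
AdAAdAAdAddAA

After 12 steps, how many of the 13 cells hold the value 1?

1

[0] AdAAdAAdAddAA
[1] AAdAAdAAddddd
[2] dAAdAAdAdAAAd
[3] ddAAdAAdAddAd
[4] AddAAdAAddddd
[5] ddddAAdAdAAAd
[6] AAAddAAdAddAd
[7] ddAdddAAddddA
[8] ddddAddAdAAdd
[9] AAAdddddAdAdA
[10] ddAdAAAddAdAd
[11] AddAddAdddAdd
[12] ddddddddAdddd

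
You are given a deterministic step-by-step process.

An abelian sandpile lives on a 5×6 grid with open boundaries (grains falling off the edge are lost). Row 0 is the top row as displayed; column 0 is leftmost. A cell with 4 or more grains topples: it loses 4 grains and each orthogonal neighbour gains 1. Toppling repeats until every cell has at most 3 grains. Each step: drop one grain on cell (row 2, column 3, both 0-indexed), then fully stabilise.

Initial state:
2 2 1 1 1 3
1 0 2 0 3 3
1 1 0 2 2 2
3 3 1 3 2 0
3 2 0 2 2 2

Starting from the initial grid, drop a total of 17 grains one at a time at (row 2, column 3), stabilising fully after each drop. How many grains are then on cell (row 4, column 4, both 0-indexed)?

1

step 0: 2 2 1 1 1 3
1 0 2 0 3 3
1 1 0 2 2 2
3 3 1 3 2 0
3 2 0 2 2 2
step 1: 2 2 1 1 1 3
1 0 2 0 3 3
1 1 0 3 2 2
3 3 1 3 2 0
3 2 0 2 2 2
step 2: 2 2 1 1 1 3
1 0 2 1 3 3
1 1 1 1 3 2
3 3 2 0 3 0
3 2 0 3 2 2
step 3: 2 2 1 1 1 3
1 0 2 1 3 3
1 1 1 2 3 2
3 3 2 0 3 0
3 2 0 3 2 2
step 4: 2 2 1 1 1 3
1 0 2 1 3 3
1 1 1 3 3 2
3 3 2 0 3 0
3 2 0 3 2 2
step 5: 2 2 1 1 3 0
1 0 2 3 1 2
1 1 2 1 3 0
3 3 2 2 0 2
3 2 0 3 3 2
step 6: 2 2 1 1 3 0
1 0 2 3 1 2
1 1 2 2 3 0
3 3 2 2 0 2
3 2 0 3 3 2
step 7: 2 2 1 1 3 0
1 0 2 3 1 2
1 1 2 3 3 0
3 3 2 2 0 2
3 2 0 3 3 2
step 8: 2 2 1 2 3 0
1 0 3 0 3 2
1 1 3 2 0 1
3 3 2 3 1 2
3 2 0 3 3 2
step 9: 2 2 1 2 3 0
1 0 3 0 3 2
1 1 3 3 0 1
3 3 2 3 1 2
3 2 0 3 3 2
step 10: 2 2 2 2 3 0
1 1 0 2 3 2
2 3 2 2 1 1
1 2 1 2 3 2
1 0 3 1 0 3
step 11: 2 2 2 2 3 0
1 1 0 2 3 2
2 3 2 3 1 1
1 2 1 2 3 2
1 0 3 1 0 3
step 12: 2 2 2 2 3 0
1 1 0 3 3 2
2 3 3 0 2 1
1 2 1 3 3 2
1 0 3 1 0 3
step 13: 2 2 2 2 3 0
1 1 0 3 3 2
2 3 3 1 2 1
1 2 1 3 3 2
1 0 3 1 0 3
step 14: 2 2 2 2 3 0
1 1 0 3 3 2
2 3 3 2 2 1
1 2 1 3 3 2
1 0 3 1 0 3
step 15: 2 2 2 2 3 0
1 1 0 3 3 2
2 3 3 3 2 1
1 2 1 3 3 2
1 0 3 1 0 3
step 16: 2 2 3 0 1 1
1 2 2 3 2 3
3 0 2 0 2 2
1 3 3 2 1 3
1 0 3 2 1 3
step 17: 2 2 3 0 1 1
1 2 2 3 2 3
3 0 2 1 2 2
1 3 3 2 1 3
1 0 3 2 1 3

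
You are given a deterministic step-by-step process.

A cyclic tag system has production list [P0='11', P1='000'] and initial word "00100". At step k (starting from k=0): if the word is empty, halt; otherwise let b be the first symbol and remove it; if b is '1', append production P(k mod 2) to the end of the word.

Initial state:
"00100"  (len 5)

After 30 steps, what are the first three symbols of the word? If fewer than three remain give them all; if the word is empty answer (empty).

11

[0] "00100"  (len 5)
[1] "0100"  (len 4)
[2] "100"  (len 3)
[3] "0011"  (len 4)
[4] "011"  (len 3)
[5] "11"  (len 2)
[6] "1000"  (len 4)
[7] "00011"  (len 5)
[8] "0011"  (len 4)
[9] "011"  (len 3)
[10] "11"  (len 2)
[11] "111"  (len 3)
[12] "11000"  (len 5)
[13] "100011"  (len 6)
[14] "00011000"  (len 8)
[15] "0011000"  (len 7)
[16] "011000"  (len 6)
[17] "11000"  (len 5)
[18] "1000000"  (len 7)
[19] "00000011"  (len 8)
[20] "0000011"  (len 7)
[21] "000011"  (len 6)
[22] "00011"  (len 5)
[23] "0011"  (len 4)
[24] "011"  (len 3)
[25] "11"  (len 2)
[26] "1000"  (len 4)
[27] "00011"  (len 5)
[28] "0011"  (len 4)
[29] "011"  (len 3)
[30] "11"  (len 2)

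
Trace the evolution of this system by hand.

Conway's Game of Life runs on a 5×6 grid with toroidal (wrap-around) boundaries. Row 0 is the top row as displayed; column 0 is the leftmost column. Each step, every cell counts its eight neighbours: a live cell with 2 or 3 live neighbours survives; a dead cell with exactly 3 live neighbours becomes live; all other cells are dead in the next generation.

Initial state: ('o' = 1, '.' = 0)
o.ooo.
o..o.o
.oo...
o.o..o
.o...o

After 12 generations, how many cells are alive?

step 0: o.ooo.
o..o.o
.oo...
o.o..o
.o...o
step 1: ..oo..
o....o
..ooo.
..o..o
......
step 2: ......
.o...o
ooooo.
..o.o.
..oo..
step 3: ..o...
.o.ooo
o...o.
....oo
..oo..
step 4: .o....
oooooo
o.....
....oo
..ooo.
step 5: ......
..oooo
..o...
....oo
..oooo
step 6: ......
..ooo.
..o...
..o..o
...o.o
step 7: ..o...
..oo..
.oo.o.
..ooo.
....o.
step 8: ..o...
......
.o..o.
.oo.oo
..o.o.
step 9: ...o..
......
oooooo
ooo.oo
..o.oo
step 10: ...oo.
oo...o
......
......
..o...
step 11: oooooo
o...oo
o.....
......
...o..
step 12: .oo...
..o...
o.....
......
oo.o.o

8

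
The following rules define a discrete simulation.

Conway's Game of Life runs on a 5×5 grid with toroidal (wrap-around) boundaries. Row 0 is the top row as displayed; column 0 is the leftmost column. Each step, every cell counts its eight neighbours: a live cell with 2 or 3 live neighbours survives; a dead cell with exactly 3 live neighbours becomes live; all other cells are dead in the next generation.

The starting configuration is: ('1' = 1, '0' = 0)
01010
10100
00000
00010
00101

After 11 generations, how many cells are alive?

7

k=0  01010
10100
00000
00010
00101
k=1  11011
01100
00000
00010
00101
k=2  00001
01111
00100
00010
01100
k=3  00001
11101
01001
01010
00110
k=4  00001
01101
00001
11011
00111
k=5  01001
00001
00000
01000
01100
k=6  01110
10000
00000
01100
01100
k=7  10010
01100
01000
01100
10000
k=8  10101
11100
10000
11100
10101
k=9  00100
00110
00001
00110
00100
k=10  01100
00110
00001
00110
01100
k=11  00000
01110
00001
01110
00000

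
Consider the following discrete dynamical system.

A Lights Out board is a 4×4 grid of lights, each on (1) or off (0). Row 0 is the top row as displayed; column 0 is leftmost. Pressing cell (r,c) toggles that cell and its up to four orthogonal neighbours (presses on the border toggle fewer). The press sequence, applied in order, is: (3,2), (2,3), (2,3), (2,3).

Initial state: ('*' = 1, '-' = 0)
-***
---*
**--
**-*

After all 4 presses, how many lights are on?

9

step 0: -***
---*
**--
**-*
step 1: -***
---*
***-
*-*-
step 2: -***
----
**-*
*-**
step 3: -***
---*
***-
*-*-
step 4: -***
----
**-*
*-**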